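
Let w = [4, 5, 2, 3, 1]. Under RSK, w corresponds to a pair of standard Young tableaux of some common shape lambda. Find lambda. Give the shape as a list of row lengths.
[2, 2, 1]

Row-insert each entry into an empty tableau.

After inserting 4: P = [[4]].
After inserting 5: P = [[4, 5]].
After inserting 2: P = [[2, 5], [4]].
After inserting 3: P = [[2, 3], [4, 5]].
After inserting 1: P = [[1, 3], [2, 5], [4]].

The final insertion tableau P = [[1, 3], [2, 5], [4]] has shape [2, 2, 1].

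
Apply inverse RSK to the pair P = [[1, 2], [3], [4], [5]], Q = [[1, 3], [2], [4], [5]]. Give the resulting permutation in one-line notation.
5 1 4 3 2

Reverse the RSK construction: for i from n down to 1, find the cell of Q containing i, remove the entry at that cell from P, and reverse-bump it up through P; the value ejected from row 1 is w(i).

Step i=5: Q has 5 at row 4, column 1; remove 5 from row 4 of P and reverse-bump: 5 enters row 3 and ejects 4; 4 enters row 2 and ejects 3; 3 enters row 1 and ejects 2. So w(5) = 2. P is now [[1, 3], [4], [5]].
Step i=4: Q has 4 at row 3, column 1; remove 5 from row 3 of P and reverse-bump: 5 enters row 2 and ejects 4; 4 enters row 1 and ejects 3. So w(4) = 3. P is now [[1, 4], [5]].
Step i=3: Q has 3 at row 1, column 2; remove that cell from P, ejecting 4. So w(3) = 4. P is now [[1], [5]].
Step i=2: Q has 2 at row 2, column 1; remove 5 from row 2 of P and reverse-bump: 5 enters row 1 and ejects 1. So w(2) = 1. P is now [[5]].
Step i=1: Q has 1 at row 1, column 1; remove that cell from P, ejecting 5. So w(1) = 5. P is now [].

So w = 5 1 4 3 2.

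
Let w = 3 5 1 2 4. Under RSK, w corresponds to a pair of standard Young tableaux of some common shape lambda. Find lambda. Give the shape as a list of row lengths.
Row-insert each entry into an empty tableau.

After inserting 3: P = [[3]].
After inserting 5: P = [[3, 5]].
After inserting 1: P = [[1, 5], [3]].
After inserting 2: P = [[1, 2], [3, 5]].
After inserting 4: P = [[1, 2, 4], [3, 5]].

The final insertion tableau P = [[1, 2, 4], [3, 5]] has shape [3, 2].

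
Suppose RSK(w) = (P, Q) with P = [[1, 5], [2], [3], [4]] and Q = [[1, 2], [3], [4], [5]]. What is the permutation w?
Reverse RSK: for i = n, n-1, ..., 1, locate i in Q, remove the corresponding corner cell from P, and reverse-bump its entry up through P; the value ejected from row 1 is w(i).

So w = 4 5 3 2 1.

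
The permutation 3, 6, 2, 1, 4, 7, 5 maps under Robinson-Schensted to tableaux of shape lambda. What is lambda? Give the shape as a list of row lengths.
[3, 3, 1]

Row-insert each entry into an empty tableau.

After inserting 3: P = [[3]].
After inserting 6: P = [[3, 6]].
After inserting 2: P = [[2, 6], [3]].
After inserting 1: P = [[1, 6], [2], [3]].
After inserting 4: P = [[1, 4], [2, 6], [3]].
After inserting 7: P = [[1, 4, 7], [2, 6], [3]].
After inserting 5: P = [[1, 4, 5], [2, 6, 7], [3]].

The final insertion tableau P = [[1, 4, 5], [2, 6, 7], [3]] has shape [3, 3, 1].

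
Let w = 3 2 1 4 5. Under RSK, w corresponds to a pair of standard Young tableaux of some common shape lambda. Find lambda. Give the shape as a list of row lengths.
[3, 1, 1]

RSK row insertion gives P = [[1, 4, 5], [2], [3]], which has shape [3, 1, 1].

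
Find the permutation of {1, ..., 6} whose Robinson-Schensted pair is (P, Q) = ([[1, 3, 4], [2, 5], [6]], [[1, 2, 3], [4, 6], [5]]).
2 3 6 5 1 4

Reverse the RSK construction: for i from n down to 1, find the cell of Q containing i, remove the entry at that cell from P, and reverse-bump it up through P; the value ejected from row 1 is w(i).

Step i=6: Q has 6 at row 2, column 2; remove 5 from row 2 of P and reverse-bump: 5 enters row 1 and ejects 4. So w(6) = 4. P is now [[1, 3, 5], [2], [6]].
Step i=5: Q has 5 at row 3, column 1; remove 6 from row 3 of P and reverse-bump: 6 enters row 2 and ejects 2; 2 enters row 1 and ejects 1. So w(5) = 1. P is now [[2, 3, 5], [6]].
Step i=4: Q has 4 at row 2, column 1; remove 6 from row 2 of P and reverse-bump: 6 enters row 1 and ejects 5. So w(4) = 5. P is now [[2, 3, 6]].
Step i=3: Q has 3 at row 1, column 3; remove that cell from P, ejecting 6. So w(3) = 6. P is now [[2, 3]].
Step i=2: Q has 2 at row 1, column 2; remove that cell from P, ejecting 3. So w(2) = 3. P is now [[2]].
Step i=1: Q has 1 at row 1, column 1; remove that cell from P, ejecting 2. So w(1) = 2. P is now [].

So w = 2 3 6 5 1 4.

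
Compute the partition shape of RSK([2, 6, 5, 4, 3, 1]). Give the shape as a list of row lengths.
[2, 1, 1, 1, 1]

Row-insert each entry into an empty tableau.

After inserting 2: P = [[2]].
After inserting 6: P = [[2, 6]].
After inserting 5: P = [[2, 5], [6]].
After inserting 4: P = [[2, 4], [5], [6]].
After inserting 3: P = [[2, 3], [4], [5], [6]].
After inserting 1: P = [[1, 3], [2], [4], [5], [6]].

The final insertion tableau P = [[1, 3], [2], [4], [5], [6]] has shape [2, 1, 1, 1, 1].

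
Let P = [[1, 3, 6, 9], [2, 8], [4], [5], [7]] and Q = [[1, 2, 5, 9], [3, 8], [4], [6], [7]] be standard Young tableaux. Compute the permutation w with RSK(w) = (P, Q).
2 7 5 4 8 3 1 6 9

Reverse the RSK construction: for i from n down to 1, find the cell of Q containing i, remove the entry at that cell from P, and reverse-bump it up through P; the value ejected from row 1 is w(i).

Step i=9: Q has 9 at row 1, column 4; remove that cell from P, ejecting 9. So w(9) = 9. P is now [[1, 3, 6], [2, 8], [4], [5], [7]].
Step i=8: Q has 8 at row 2, column 2; remove 8 from row 2 of P and reverse-bump: 8 enters row 1 and ejects 6. So w(8) = 6. P is now [[1, 3, 8], [2], [4], [5], [7]].
Step i=7: Q has 7 at row 5, column 1; remove 7 from row 5 of P and reverse-bump: 7 enters row 4 and ejects 5; 5 enters row 3 and ejects 4; 4 enters row 2 and ejects 2; 2 enters row 1 and ejects 1. So w(7) = 1. P is now [[2, 3, 8], [4], [5], [7]].
Step i=6: Q has 6 at row 4, column 1; remove 7 from row 4 of P and reverse-bump: 7 enters row 3 and ejects 5; 5 enters row 2 and ejects 4; 4 enters row 1 and ejects 3. So w(6) = 3. P is now [[2, 4, 8], [5], [7]].
Step i=5: Q has 5 at row 1, column 3; remove that cell from P, ejecting 8. So w(5) = 8. P is now [[2, 4], [5], [7]].
Step i=4: Q has 4 at row 3, column 1; remove 7 from row 3 of P and reverse-bump: 7 enters row 2 and ejects 5; 5 enters row 1 and ejects 4. So w(4) = 4. P is now [[2, 5], [7]].
Step i=3: Q has 3 at row 2, column 1; remove 7 from row 2 of P and reverse-bump: 7 enters row 1 and ejects 5. So w(3) = 5. P is now [[2, 7]].
Step i=2: Q has 2 at row 1, column 2; remove that cell from P, ejecting 7. So w(2) = 7. P is now [[2]].
Step i=1: Q has 1 at row 1, column 1; remove that cell from P, ejecting 2. So w(1) = 2. P is now [].

So w = 2 7 5 4 8 3 1 6 9.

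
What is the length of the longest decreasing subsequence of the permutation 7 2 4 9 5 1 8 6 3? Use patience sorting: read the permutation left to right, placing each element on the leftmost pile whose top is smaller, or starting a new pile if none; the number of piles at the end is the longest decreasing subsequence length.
4

7: new pile. tops = [7]
2: new pile. tops = [7, 2]
4: onto pile 2 (replacing 2). tops = [7, 4]
9: onto pile 1 (replacing 7). tops = [9, 4]
5: onto pile 2 (replacing 4). tops = [9, 5]
1: new pile. tops = [9, 5, 1]
8: onto pile 2 (replacing 5). tops = [9, 8, 1]
6: onto pile 3 (replacing 1). tops = [9, 8, 6]
3: new pile. tops = [9, 8, 6, 3]

4 piles, so the longest decreasing subsequence has length 4.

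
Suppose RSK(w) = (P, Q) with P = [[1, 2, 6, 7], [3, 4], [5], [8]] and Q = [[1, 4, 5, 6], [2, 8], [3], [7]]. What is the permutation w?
8 5 3 4 6 7 1 2

Reverse the RSK construction: for i from n down to 1, find the cell of Q containing i, remove the entry at that cell from P, and reverse-bump it up through P; the value ejected from row 1 is w(i).

Step i=8: Q has 8 at row 2, column 2; remove 4 from row 2 of P and reverse-bump: 4 enters row 1 and ejects 2. So w(8) = 2. P is now [[1, 4, 6, 7], [3], [5], [8]].
Step i=7: Q has 7 at row 4, column 1; remove 8 from row 4 of P and reverse-bump: 8 enters row 3 and ejects 5; 5 enters row 2 and ejects 3; 3 enters row 1 and ejects 1. So w(7) = 1. P is now [[3, 4, 6, 7], [5], [8]].
Step i=6: Q has 6 at row 1, column 4; remove that cell from P, ejecting 7. So w(6) = 7. P is now [[3, 4, 6], [5], [8]].
Step i=5: Q has 5 at row 1, column 3; remove that cell from P, ejecting 6. So w(5) = 6. P is now [[3, 4], [5], [8]].
Step i=4: Q has 4 at row 1, column 2; remove that cell from P, ejecting 4. So w(4) = 4. P is now [[3], [5], [8]].
Step i=3: Q has 3 at row 3, column 1; remove 8 from row 3 of P and reverse-bump: 8 enters row 2 and ejects 5; 5 enters row 1 and ejects 3. So w(3) = 3. P is now [[5], [8]].
Step i=2: Q has 2 at row 2, column 1; remove 8 from row 2 of P and reverse-bump: 8 enters row 1 and ejects 5. So w(2) = 5. P is now [[8]].
Step i=1: Q has 1 at row 1, column 1; remove that cell from P, ejecting 8. So w(1) = 8. P is now [].

So w = 8 5 3 4 6 7 1 2.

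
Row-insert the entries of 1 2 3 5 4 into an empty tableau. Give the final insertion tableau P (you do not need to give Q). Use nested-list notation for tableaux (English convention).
Insert 1: appended to row 1. P = [[1]].
Insert 2: appended to row 1. P = [[1, 2]].
Insert 3: appended to row 1. P = [[1, 2, 3]].
Insert 5: appended to row 1. P = [[1, 2, 3, 5]].
Insert 4: 4 bumps 5 from row 1; 5 starts row 2. P = [[1, 2, 3, 4], [5]].

So P = [[1, 2, 3, 4], [5]].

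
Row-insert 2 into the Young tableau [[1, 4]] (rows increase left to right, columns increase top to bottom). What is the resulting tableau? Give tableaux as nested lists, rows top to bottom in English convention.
[[1, 2], [4]]

In row 1, 2 replaces 4 (the leftmost entry greater than 2); 4 is bumped to row 2. 4 starts a new row 2. The new tableau is [[1, 2], [4]].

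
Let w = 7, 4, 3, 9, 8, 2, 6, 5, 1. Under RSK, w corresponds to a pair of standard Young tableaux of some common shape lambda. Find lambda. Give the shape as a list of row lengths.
[2, 2, 2, 2, 1]

RSK row insertion gives P = [[1, 5], [2, 6], [3, 8], [4, 9], [7]], which has shape [2, 2, 2, 2, 1].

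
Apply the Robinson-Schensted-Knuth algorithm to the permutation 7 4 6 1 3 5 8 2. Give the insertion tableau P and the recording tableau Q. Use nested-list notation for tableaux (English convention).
Insert each entry of the permutation into P by Schensted row insertion, recording in Q the position of each new cell.

Insert 7: appended to row 1. P = [[7]].
Insert 4: 4 bumps 7 from row 1; 7 starts row 2. P = [[4], [7]].
Insert 6: appended to row 1. P = [[4, 6], [7]].
Insert 1: 1 bumps 4 from row 1; 4 bumps 7 from row 2; 7 starts row 3. P = [[1, 6], [4], [7]].
Insert 3: 3 bumps 6 from row 1; 6 appends to row 2. P = [[1, 3], [4, 6], [7]].
Insert 5: appended to row 1. P = [[1, 3, 5], [4, 6], [7]].
Insert 8: appended to row 1. P = [[1, 3, 5, 8], [4, 6], [7]].
Insert 2: 2 bumps 3 from row 1; 3 bumps 4 from row 2; 4 bumps 7 from row 3; 7 starts row 4. P = [[1, 2, 5, 8], [3, 6], [4], [7]].

So P = [[1, 2, 5, 8], [3, 6], [4], [7]], Q = [[1, 3, 6, 7], [2, 5], [4], [8]].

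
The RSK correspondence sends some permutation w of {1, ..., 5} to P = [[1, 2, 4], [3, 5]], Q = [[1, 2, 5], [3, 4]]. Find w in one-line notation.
3 5 1 2 4

Reverse RSK: for i = n, n-1, ..., 1, locate i in Q, remove the corresponding corner cell from P, and reverse-bump its entry up through P; the value ejected from row 1 is w(i).

So w = 3 5 1 2 4.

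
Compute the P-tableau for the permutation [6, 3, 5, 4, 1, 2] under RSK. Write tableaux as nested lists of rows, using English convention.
Insert 6: appended to row 1. P = [[6]].
Insert 3: 3 bumps 6 from row 1; 6 starts row 2. P = [[3], [6]].
Insert 5: appended to row 1. P = [[3, 5], [6]].
Insert 4: 4 bumps 5 from row 1; 5 bumps 6 from row 2; 6 starts row 3. P = [[3, 4], [5], [6]].
Insert 1: 1 bumps 3 from row 1; 3 bumps 5 from row 2; 5 bumps 6 from row 3; 6 starts row 4. P = [[1, 4], [3], [5], [6]].
Insert 2: 2 bumps 4 from row 1; 4 appends to row 2. P = [[1, 2], [3, 4], [5], [6]].

So P = [[1, 2], [3, 4], [5], [6]].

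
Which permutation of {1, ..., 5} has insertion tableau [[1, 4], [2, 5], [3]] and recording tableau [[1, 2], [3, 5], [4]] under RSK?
3 5 2 1 4

Reverse the RSK construction: for i from n down to 1, find the cell of Q containing i, remove the entry at that cell from P, and reverse-bump it up through P; the value ejected from row 1 is w(i).

Step i=5: Q has 5 at row 2, column 2; remove 5 from row 2 of P and reverse-bump: 5 enters row 1 and ejects 4. So w(5) = 4. P is now [[1, 5], [2], [3]].
Step i=4: Q has 4 at row 3, column 1; remove 3 from row 3 of P and reverse-bump: 3 enters row 2 and ejects 2; 2 enters row 1 and ejects 1. So w(4) = 1. P is now [[2, 5], [3]].
Step i=3: Q has 3 at row 2, column 1; remove 3 from row 2 of P and reverse-bump: 3 enters row 1 and ejects 2. So w(3) = 2. P is now [[3, 5]].
Step i=2: Q has 2 at row 1, column 2; remove that cell from P, ejecting 5. So w(2) = 5. P is now [[3]].
Step i=1: Q has 1 at row 1, column 1; remove that cell from P, ejecting 3. So w(1) = 3. P is now [].

So w = 3 5 2 1 4.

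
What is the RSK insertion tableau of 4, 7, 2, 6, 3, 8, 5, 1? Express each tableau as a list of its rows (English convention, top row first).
P = [[1, 3, 5], [2, 6, 8], [4], [7]]

Insert 4: appended to row 1. P = [[4]].
Insert 7: appended to row 1. P = [[4, 7]].
Insert 2: 2 bumps 4 from row 1; 4 starts row 2. P = [[2, 7], [4]].
Insert 6: 6 bumps 7 from row 1; 7 appends to row 2. P = [[2, 6], [4, 7]].
Insert 3: 3 bumps 6 from row 1; 6 bumps 7 from row 2; 7 starts row 3. P = [[2, 3], [4, 6], [7]].
Insert 8: appended to row 1. P = [[2, 3, 8], [4, 6], [7]].
Insert 5: 5 bumps 8 from row 1; 8 appends to row 2. P = [[2, 3, 5], [4, 6, 8], [7]].
Insert 1: 1 bumps 2 from row 1; 2 bumps 4 from row 2; 4 bumps 7 from row 3; 7 starts row 4. P = [[1, 3, 5], [2, 6, 8], [4], [7]].

So P = [[1, 3, 5], [2, 6, 8], [4], [7]].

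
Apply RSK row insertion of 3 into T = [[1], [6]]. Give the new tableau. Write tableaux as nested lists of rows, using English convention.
3 is larger than every entry of row 1, so it is appended to row 1. The new tableau is [[1, 3], [6]].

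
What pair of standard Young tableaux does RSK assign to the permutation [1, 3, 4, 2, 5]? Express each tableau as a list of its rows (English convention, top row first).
P = [[1, 2, 4, 5], [3]], Q = [[1, 2, 3, 5], [4]]

Insert each entry of the permutation into P by Schensted row insertion, recording in Q the position of each new cell.

Insert 1: appended to row 1. P = [[1]].
Insert 3: appended to row 1. P = [[1, 3]].
Insert 4: appended to row 1. P = [[1, 3, 4]].
Insert 2: 2 bumps 3 from row 1; 3 starts row 2. P = [[1, 2, 4], [3]].
Insert 5: appended to row 1. P = [[1, 2, 4, 5], [3]].

So P = [[1, 2, 4, 5], [3]], Q = [[1, 2, 3, 5], [4]].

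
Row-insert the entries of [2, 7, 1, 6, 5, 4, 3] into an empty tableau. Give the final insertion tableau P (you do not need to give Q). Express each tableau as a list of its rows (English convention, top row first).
Insert 2: appended to row 1. P = [[2]].
Insert 7: appended to row 1. P = [[2, 7]].
Insert 1: 1 bumps 2 from row 1; 2 starts row 2. P = [[1, 7], [2]].
Insert 6: 6 bumps 7 from row 1; 7 appends to row 2. P = [[1, 6], [2, 7]].
Insert 5: 5 bumps 6 from row 1; 6 bumps 7 from row 2; 7 starts row 3. P = [[1, 5], [2, 6], [7]].
Insert 4: 4 bumps 5 from row 1; 5 bumps 6 from row 2; 6 bumps 7 from row 3; 7 starts row 4. P = [[1, 4], [2, 5], [6], [7]].
Insert 3: 3 bumps 4 from row 1; 4 bumps 5 from row 2; 5 bumps 6 from row 3; 6 bumps 7 from row 4; 7 starts row 5. P = [[1, 3], [2, 4], [5], [6], [7]].

So P = [[1, 3], [2, 4], [5], [6], [7]].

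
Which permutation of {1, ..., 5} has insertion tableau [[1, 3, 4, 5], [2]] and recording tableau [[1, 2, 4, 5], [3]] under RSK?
2 3 1 4 5

Reverse RSK: for i = n, n-1, ..., 1, locate i in Q, remove the corresponding corner cell from P, and reverse-bump its entry up through P; the value ejected from row 1 is w(i).

So w = 2 3 1 4 5.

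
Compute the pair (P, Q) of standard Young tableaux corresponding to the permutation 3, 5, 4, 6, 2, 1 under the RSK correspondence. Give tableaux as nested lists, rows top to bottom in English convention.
Insert each entry of the permutation into P by Schensted row insertion, recording in Q the position of each new cell.

After inserting 3: P = [[3]].
After inserting 5: P = [[3, 5]].
After inserting 4: P = [[3, 4], [5]].
After inserting 6: P = [[3, 4, 6], [5]].
After inserting 2: P = [[2, 4, 6], [3], [5]].
After inserting 1: P = [[1, 4, 6], [2], [3], [5]].

So P = [[1, 4, 6], [2], [3], [5]], Q = [[1, 2, 4], [3], [5], [6]].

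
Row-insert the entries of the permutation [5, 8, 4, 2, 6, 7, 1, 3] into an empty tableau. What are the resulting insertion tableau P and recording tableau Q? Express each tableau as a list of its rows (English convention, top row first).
P = [[1, 3, 7], [2, 6], [4, 8], [5]], Q = [[1, 2, 6], [3, 5], [4, 8], [7]]

Insert each entry of the permutation into P by Schensted row insertion, recording in Q the position of each new cell.

Insert 5: appended to row 1. P = [[5]].
Insert 8: appended to row 1. P = [[5, 8]].
Insert 4: 4 bumps 5 from row 1; 5 starts row 2. P = [[4, 8], [5]].
Insert 2: 2 bumps 4 from row 1; 4 bumps 5 from row 2; 5 starts row 3. P = [[2, 8], [4], [5]].
Insert 6: 6 bumps 8 from row 1; 8 appends to row 2. P = [[2, 6], [4, 8], [5]].
Insert 7: appended to row 1. P = [[2, 6, 7], [4, 8], [5]].
Insert 1: 1 bumps 2 from row 1; 2 bumps 4 from row 2; 4 bumps 5 from row 3; 5 starts row 4. P = [[1, 6, 7], [2, 8], [4], [5]].
Insert 3: 3 bumps 6 from row 1; 6 bumps 8 from row 2; 8 appends to row 3. P = [[1, 3, 7], [2, 6], [4, 8], [5]].

So P = [[1, 3, 7], [2, 6], [4, 8], [5]], Q = [[1, 2, 6], [3, 5], [4, 8], [7]].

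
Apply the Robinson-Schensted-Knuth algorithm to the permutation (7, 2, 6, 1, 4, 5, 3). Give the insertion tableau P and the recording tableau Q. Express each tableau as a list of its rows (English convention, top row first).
Insert each entry of the permutation into P by Schensted row insertion, recording in Q the position of each new cell.

Insert 7: appended to row 1. P = [[7]].
Insert 2: 2 bumps 7 from row 1; 7 starts row 2. P = [[2], [7]].
Insert 6: appended to row 1. P = [[2, 6], [7]].
Insert 1: 1 bumps 2 from row 1; 2 bumps 7 from row 2; 7 starts row 3. P = [[1, 6], [2], [7]].
Insert 4: 4 bumps 6 from row 1; 6 appends to row 2. P = [[1, 4], [2, 6], [7]].
Insert 5: appended to row 1. P = [[1, 4, 5], [2, 6], [7]].
Insert 3: 3 bumps 4 from row 1; 4 bumps 6 from row 2; 6 bumps 7 from row 3; 7 starts row 4. P = [[1, 3, 5], [2, 4], [6], [7]].

So P = [[1, 3, 5], [2, 4], [6], [7]], Q = [[1, 3, 6], [2, 5], [4], [7]].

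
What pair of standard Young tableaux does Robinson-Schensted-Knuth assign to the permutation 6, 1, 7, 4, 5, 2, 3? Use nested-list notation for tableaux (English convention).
Insert each entry of the permutation into P by Schensted row insertion, recording in Q the position of each new cell.

Insert 6: appended to row 1. P = [[6]], Q = [[1]].
Insert 1: 1 bumps 6 from row 1; 6 starts row 2. P = [[1], [6]], Q = [[1], [2]].
Insert 7: appended to row 1. P = [[1, 7], [6]], Q = [[1, 3], [2]].
Insert 4: 4 bumps 7 from row 1; 7 appends to row 2. P = [[1, 4], [6, 7]], Q = [[1, 3], [2, 4]].
Insert 5: appended to row 1. P = [[1, 4, 5], [6, 7]], Q = [[1, 3, 5], [2, 4]].
Insert 2: 2 bumps 4 from row 1; 4 bumps 6 from row 2; 6 starts row 3. P = [[1, 2, 5], [4, 7], [6]], Q = [[1, 3, 5], [2, 4], [6]].
Insert 3: 3 bumps 5 from row 1; 5 bumps 7 from row 2; 7 appends to row 3. P = [[1, 2, 3], [4, 5], [6, 7]], Q = [[1, 3, 5], [2, 4], [6, 7]].

So P = [[1, 2, 3], [4, 5], [6, 7]], Q = [[1, 3, 5], [2, 4], [6, 7]].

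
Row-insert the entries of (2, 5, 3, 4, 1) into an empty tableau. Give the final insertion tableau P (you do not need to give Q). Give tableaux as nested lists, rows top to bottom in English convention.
P = [[1, 3, 4], [2], [5]]

Insert 2: appended to row 1. P = [[2]].
Insert 5: appended to row 1. P = [[2, 5]].
Insert 3: 3 bumps 5 from row 1; 5 starts row 2. P = [[2, 3], [5]].
Insert 4: appended to row 1. P = [[2, 3, 4], [5]].
Insert 1: 1 bumps 2 from row 1; 2 bumps 5 from row 2; 5 starts row 3. P = [[1, 3, 4], [2], [5]].

So P = [[1, 3, 4], [2], [5]].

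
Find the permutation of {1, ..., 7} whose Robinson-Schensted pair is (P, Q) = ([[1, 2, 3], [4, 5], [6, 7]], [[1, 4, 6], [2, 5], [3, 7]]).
Reverse the RSK construction: for i from n down to 1, find the cell of Q containing i, remove the entry at that cell from P, and reverse-bump it up through P; the value ejected from row 1 is w(i).

Step i=7: Q has 7 at row 3, column 2; remove 7 from row 3 of P and reverse-bump: 7 enters row 2 and ejects 5; 5 enters row 1 and ejects 3. So w(7) = 3. P is now [[1, 2, 5], [4, 7], [6]].
Step i=6: Q has 6 at row 1, column 3; remove that cell from P, ejecting 5. So w(6) = 5. P is now [[1, 2], [4, 7], [6]].
Step i=5: Q has 5 at row 2, column 2; remove 7 from row 2 of P and reverse-bump: 7 enters row 1 and ejects 2. So w(5) = 2. P is now [[1, 7], [4], [6]].
Step i=4: Q has 4 at row 1, column 2; remove that cell from P, ejecting 7. So w(4) = 7. P is now [[1], [4], [6]].
Step i=3: Q has 3 at row 3, column 1; remove 6 from row 3 of P and reverse-bump: 6 enters row 2 and ejects 4; 4 enters row 1 and ejects 1. So w(3) = 1. P is now [[4], [6]].
Step i=2: Q has 2 at row 2, column 1; remove 6 from row 2 of P and reverse-bump: 6 enters row 1 and ejects 4. So w(2) = 4. P is now [[6]].
Step i=1: Q has 1 at row 1, column 1; remove that cell from P, ejecting 6. So w(1) = 6. P is now [].

So w = 6 4 1 7 2 5 3.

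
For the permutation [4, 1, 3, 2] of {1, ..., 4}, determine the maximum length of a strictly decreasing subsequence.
3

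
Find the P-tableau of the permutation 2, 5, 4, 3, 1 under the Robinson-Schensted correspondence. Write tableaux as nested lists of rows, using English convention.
P = [[1, 3], [2], [4], [5]]

Insert 2: appended to row 1. P = [[2]].
Insert 5: appended to row 1. P = [[2, 5]].
Insert 4: 4 bumps 5 from row 1; 5 starts row 2. P = [[2, 4], [5]].
Insert 3: 3 bumps 4 from row 1; 4 bumps 5 from row 2; 5 starts row 3. P = [[2, 3], [4], [5]].
Insert 1: 1 bumps 2 from row 1; 2 bumps 4 from row 2; 4 bumps 5 from row 3; 5 starts row 4. P = [[1, 3], [2], [4], [5]].

So P = [[1, 3], [2], [4], [5]].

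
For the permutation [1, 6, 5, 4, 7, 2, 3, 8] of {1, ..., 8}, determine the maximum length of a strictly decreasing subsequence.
4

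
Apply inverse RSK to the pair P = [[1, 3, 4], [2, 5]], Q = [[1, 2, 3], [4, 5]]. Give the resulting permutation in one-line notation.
2 3 5 1 4

Reverse the RSK construction: for i from n down to 1, find the cell of Q containing i, remove the entry at that cell from P, and reverse-bump it up through P; the value ejected from row 1 is w(i).

Step i=5: Q has 5 at row 2, column 2; remove 5 from row 2 of P and reverse-bump: 5 enters row 1 and ejects 4. So w(5) = 4. P is now [[1, 3, 5], [2]].
Step i=4: Q has 4 at row 2, column 1; remove 2 from row 2 of P and reverse-bump: 2 enters row 1 and ejects 1. So w(4) = 1. P is now [[2, 3, 5]].
Step i=3: Q has 3 at row 1, column 3; remove that cell from P, ejecting 5. So w(3) = 5. P is now [[2, 3]].
Step i=2: Q has 2 at row 1, column 2; remove that cell from P, ejecting 3. So w(2) = 3. P is now [[2]].
Step i=1: Q has 1 at row 1, column 1; remove that cell from P, ejecting 2. So w(1) = 2. P is now [].

So w = 2 3 5 1 4.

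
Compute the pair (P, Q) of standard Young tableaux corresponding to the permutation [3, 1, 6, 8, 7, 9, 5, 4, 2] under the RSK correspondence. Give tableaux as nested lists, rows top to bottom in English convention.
Insert each entry of the permutation into P by Schensted row insertion, recording in Q the position of each new cell.

After inserting 3: P = [[3]].
After inserting 1: P = [[1], [3]].
After inserting 6: P = [[1, 6], [3]].
After inserting 8: P = [[1, 6, 8], [3]].
After inserting 7: P = [[1, 6, 7], [3, 8]].
After inserting 9: P = [[1, 6, 7, 9], [3, 8]].
After inserting 5: P = [[1, 5, 7, 9], [3, 6], [8]].
After inserting 4: P = [[1, 4, 7, 9], [3, 5], [6], [8]].
After inserting 2: P = [[1, 2, 7, 9], [3, 4], [5], [6], [8]].

So P = [[1, 2, 7, 9], [3, 4], [5], [6], [8]], Q = [[1, 3, 4, 6], [2, 5], [7], [8], [9]].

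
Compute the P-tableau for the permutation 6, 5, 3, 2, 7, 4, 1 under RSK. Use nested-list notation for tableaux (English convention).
P = [[1, 4], [2, 7], [3], [5], [6]]

Insert 6: appended to row 1. P = [[6]].
Insert 5: 5 bumps 6 from row 1; 6 starts row 2. P = [[5], [6]].
Insert 3: 3 bumps 5 from row 1; 5 bumps 6 from row 2; 6 starts row 3. P = [[3], [5], [6]].
Insert 2: 2 bumps 3 from row 1; 3 bumps 5 from row 2; 5 bumps 6 from row 3; 6 starts row 4. P = [[2], [3], [5], [6]].
Insert 7: appended to row 1. P = [[2, 7], [3], [5], [6]].
Insert 4: 4 bumps 7 from row 1; 7 appends to row 2. P = [[2, 4], [3, 7], [5], [6]].
Insert 1: 1 bumps 2 from row 1; 2 bumps 3 from row 2; 3 bumps 5 from row 3; 5 bumps 6 from row 4; 6 starts row 5. P = [[1, 4], [2, 7], [3], [5], [6]].

So P = [[1, 4], [2, 7], [3], [5], [6]].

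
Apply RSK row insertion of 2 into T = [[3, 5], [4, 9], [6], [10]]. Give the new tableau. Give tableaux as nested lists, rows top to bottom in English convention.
In row 1, 2 replaces 3 (the leftmost entry greater than 2); 3 is bumped to row 2. In row 2, 3 replaces 4 (the leftmost entry greater than 3); 4 is bumped to row 3. In row 3, 4 replaces 6 (the leftmost entry greater than 4); 6 is bumped to row 4. In row 4, 6 replaces 10 (the leftmost entry greater than 6); 10 is bumped to row 5. 10 starts a new row 5. The new tableau is [[2, 5], [3, 9], [4], [6], [10]].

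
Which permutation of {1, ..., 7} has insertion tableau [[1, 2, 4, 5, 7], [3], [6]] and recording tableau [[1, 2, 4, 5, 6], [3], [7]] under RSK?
1 6 3 4 5 7 2

Reverse the RSK construction: for i from n down to 1, find the cell of Q containing i, remove the entry at that cell from P, and reverse-bump it up through P; the value ejected from row 1 is w(i).

Step i=7: Q has 7 at row 3, column 1; remove 6 from row 3 of P and reverse-bump: 6 enters row 2 and ejects 3; 3 enters row 1 and ejects 2. So w(7) = 2. P is now [[1, 3, 4, 5, 7], [6]].
Step i=6: Q has 6 at row 1, column 5; remove that cell from P, ejecting 7. So w(6) = 7. P is now [[1, 3, 4, 5], [6]].
Step i=5: Q has 5 at row 1, column 4; remove that cell from P, ejecting 5. So w(5) = 5. P is now [[1, 3, 4], [6]].
Step i=4: Q has 4 at row 1, column 3; remove that cell from P, ejecting 4. So w(4) = 4. P is now [[1, 3], [6]].
Step i=3: Q has 3 at row 2, column 1; remove 6 from row 2 of P and reverse-bump: 6 enters row 1 and ejects 3. So w(3) = 3. P is now [[1, 6]].
Step i=2: Q has 2 at row 1, column 2; remove that cell from P, ejecting 6. So w(2) = 6. P is now [[1]].
Step i=1: Q has 1 at row 1, column 1; remove that cell from P, ejecting 1. So w(1) = 1. P is now [].

So w = 1 6 3 4 5 7 2.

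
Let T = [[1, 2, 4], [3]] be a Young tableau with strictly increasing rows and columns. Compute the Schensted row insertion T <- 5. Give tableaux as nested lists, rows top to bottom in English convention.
5 is larger than every entry of row 1, so it is appended to row 1. The new tableau is [[1, 2, 4, 5], [3]].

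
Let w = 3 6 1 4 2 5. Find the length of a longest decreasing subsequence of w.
3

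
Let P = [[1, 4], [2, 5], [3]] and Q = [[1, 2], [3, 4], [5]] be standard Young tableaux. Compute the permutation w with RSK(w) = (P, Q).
Reverse the RSK construction: for i from n down to 1, find the cell of Q containing i, remove the entry at that cell from P, and reverse-bump it up through P; the value ejected from row 1 is w(i).

Step i=5: Q has 5 at row 3, column 1; remove 3 from row 3 of P and reverse-bump: 3 enters row 2 and ejects 2; 2 enters row 1 and ejects 1. So w(5) = 1. P is now [[2, 4], [3, 5]].
Step i=4: Q has 4 at row 2, column 2; remove 5 from row 2 of P and reverse-bump: 5 enters row 1 and ejects 4. So w(4) = 4. P is now [[2, 5], [3]].
Step i=3: Q has 3 at row 2, column 1; remove 3 from row 2 of P and reverse-bump: 3 enters row 1 and ejects 2. So w(3) = 2. P is now [[3, 5]].
Step i=2: Q has 2 at row 1, column 2; remove that cell from P, ejecting 5. So w(2) = 5. P is now [[3]].
Step i=1: Q has 1 at row 1, column 1; remove that cell from P, ejecting 3. So w(1) = 3. P is now [].

So w = 3 5 2 4 1.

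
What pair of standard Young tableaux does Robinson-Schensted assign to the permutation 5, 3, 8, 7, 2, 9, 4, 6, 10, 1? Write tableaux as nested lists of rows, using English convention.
P = [[1, 4, 6, 10], [2, 7, 9], [3, 8], [5]], Q = [[1, 3, 6, 9], [2, 4, 8], [5, 7], [10]]

Insert each entry of the permutation into P by Schensted row insertion, recording in Q the position of each new cell.

Insert 5: appended to row 1. P = [[5]].
Insert 3: 3 bumps 5 from row 1; 5 starts row 2. P = [[3], [5]].
Insert 8: appended to row 1. P = [[3, 8], [5]].
Insert 7: 7 bumps 8 from row 1; 8 appends to row 2. P = [[3, 7], [5, 8]].
Insert 2: 2 bumps 3 from row 1; 3 bumps 5 from row 2; 5 starts row 3. P = [[2, 7], [3, 8], [5]].
Insert 9: appended to row 1. P = [[2, 7, 9], [3, 8], [5]].
Insert 4: 4 bumps 7 from row 1; 7 bumps 8 from row 2; 8 appends to row 3. P = [[2, 4, 9], [3, 7], [5, 8]].
Insert 6: 6 bumps 9 from row 1; 9 appends to row 2. P = [[2, 4, 6], [3, 7, 9], [5, 8]].
Insert 10: appended to row 1. P = [[2, 4, 6, 10], [3, 7, 9], [5, 8]].
Insert 1: 1 bumps 2 from row 1; 2 bumps 3 from row 2; 3 bumps 5 from row 3; 5 starts row 4. P = [[1, 4, 6, 10], [2, 7, 9], [3, 8], [5]].

So P = [[1, 4, 6, 10], [2, 7, 9], [3, 8], [5]], Q = [[1, 3, 6, 9], [2, 4, 8], [5, 7], [10]].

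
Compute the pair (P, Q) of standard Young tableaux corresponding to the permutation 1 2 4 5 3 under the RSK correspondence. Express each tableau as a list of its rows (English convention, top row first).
Insert each entry of the permutation into P by Schensted row insertion, recording in Q the position of each new cell.

Insert 1: appended to row 1. P = [[1]].
Insert 2: appended to row 1. P = [[1, 2]].
Insert 4: appended to row 1. P = [[1, 2, 4]].
Insert 5: appended to row 1. P = [[1, 2, 4, 5]].
Insert 3: 3 bumps 4 from row 1; 4 starts row 2. P = [[1, 2, 3, 5], [4]].

So P = [[1, 2, 3, 5], [4]], Q = [[1, 2, 3, 4], [5]].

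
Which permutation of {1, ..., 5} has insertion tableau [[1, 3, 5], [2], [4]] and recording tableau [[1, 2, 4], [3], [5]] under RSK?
2 4 3 5 1

Reverse the RSK construction: for i from n down to 1, find the cell of Q containing i, remove the entry at that cell from P, and reverse-bump it up through P; the value ejected from row 1 is w(i).

Step i=5: Q has 5 at row 3, column 1; remove 4 from row 3 of P and reverse-bump: 4 enters row 2 and ejects 2; 2 enters row 1 and ejects 1. So w(5) = 1. P is now [[2, 3, 5], [4]].
Step i=4: Q has 4 at row 1, column 3; remove that cell from P, ejecting 5. So w(4) = 5. P is now [[2, 3], [4]].
Step i=3: Q has 3 at row 2, column 1; remove 4 from row 2 of P and reverse-bump: 4 enters row 1 and ejects 3. So w(3) = 3. P is now [[2, 4]].
Step i=2: Q has 2 at row 1, column 2; remove that cell from P, ejecting 4. So w(2) = 4. P is now [[2]].
Step i=1: Q has 1 at row 1, column 1; remove that cell from P, ejecting 2. So w(1) = 2. P is now [].

So w = 2 4 3 5 1.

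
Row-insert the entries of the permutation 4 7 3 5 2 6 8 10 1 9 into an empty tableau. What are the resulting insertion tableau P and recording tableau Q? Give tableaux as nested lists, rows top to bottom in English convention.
P = [[1, 5, 6, 8, 9], [2, 7, 10], [3], [4]], Q = [[1, 2, 6, 7, 8], [3, 4, 10], [5], [9]]

Insert each entry of the permutation into P by Schensted row insertion, recording in Q the position of each new cell.

Insert 4: appended to row 1. P = [[4]].
Insert 7: appended to row 1. P = [[4, 7]].
Insert 3: 3 bumps 4 from row 1; 4 starts row 2. P = [[3, 7], [4]].
Insert 5: 5 bumps 7 from row 1; 7 appends to row 2. P = [[3, 5], [4, 7]].
Insert 2: 2 bumps 3 from row 1; 3 bumps 4 from row 2; 4 starts row 3. P = [[2, 5], [3, 7], [4]].
Insert 6: appended to row 1. P = [[2, 5, 6], [3, 7], [4]].
Insert 8: appended to row 1. P = [[2, 5, 6, 8], [3, 7], [4]].
Insert 10: appended to row 1. P = [[2, 5, 6, 8, 10], [3, 7], [4]].
Insert 1: 1 bumps 2 from row 1; 2 bumps 3 from row 2; 3 bumps 4 from row 3; 4 starts row 4. P = [[1, 5, 6, 8, 10], [2, 7], [3], [4]].
Insert 9: 9 bumps 10 from row 1; 10 appends to row 2. P = [[1, 5, 6, 8, 9], [2, 7, 10], [3], [4]].

So P = [[1, 5, 6, 8, 9], [2, 7, 10], [3], [4]], Q = [[1, 2, 6, 7, 8], [3, 4, 10], [5], [9]].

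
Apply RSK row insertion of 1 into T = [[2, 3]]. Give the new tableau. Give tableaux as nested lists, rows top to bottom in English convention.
[[1, 3], [2]]

In row 1, 1 replaces 2 (the leftmost entry greater than 1); 2 is bumped to row 2. 2 starts a new row 2. The new tableau is [[1, 3], [2]].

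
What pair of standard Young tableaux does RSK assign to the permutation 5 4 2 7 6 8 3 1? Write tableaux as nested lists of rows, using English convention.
Insert each entry of the permutation into P by Schensted row insertion, recording in Q the position of each new cell.

Insert 5: appended to row 1. P = [[5]].
Insert 4: 4 bumps 5 from row 1; 5 starts row 2. P = [[4], [5]].
Insert 2: 2 bumps 4 from row 1; 4 bumps 5 from row 2; 5 starts row 3. P = [[2], [4], [5]].
Insert 7: appended to row 1. P = [[2, 7], [4], [5]].
Insert 6: 6 bumps 7 from row 1; 7 appends to row 2. P = [[2, 6], [4, 7], [5]].
Insert 8: appended to row 1. P = [[2, 6, 8], [4, 7], [5]].
Insert 3: 3 bumps 6 from row 1; 6 bumps 7 from row 2; 7 appends to row 3. P = [[2, 3, 8], [4, 6], [5, 7]].
Insert 1: 1 bumps 2 from row 1; 2 bumps 4 from row 2; 4 bumps 5 from row 3; 5 starts row 4. P = [[1, 3, 8], [2, 6], [4, 7], [5]].

So P = [[1, 3, 8], [2, 6], [4, 7], [5]], Q = [[1, 4, 6], [2, 5], [3, 7], [8]].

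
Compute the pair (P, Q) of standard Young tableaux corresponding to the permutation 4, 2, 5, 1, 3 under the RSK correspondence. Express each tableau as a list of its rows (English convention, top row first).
Insert each entry of the permutation into P by Schensted row insertion, recording in Q the position of each new cell.

Insert 4: appended to row 1. P = [[4]].
Insert 2: 2 bumps 4 from row 1; 4 starts row 2. P = [[2], [4]].
Insert 5: appended to row 1. P = [[2, 5], [4]].
Insert 1: 1 bumps 2 from row 1; 2 bumps 4 from row 2; 4 starts row 3. P = [[1, 5], [2], [4]].
Insert 3: 3 bumps 5 from row 1; 5 appends to row 2. P = [[1, 3], [2, 5], [4]].

So P = [[1, 3], [2, 5], [4]], Q = [[1, 3], [2, 5], [4]].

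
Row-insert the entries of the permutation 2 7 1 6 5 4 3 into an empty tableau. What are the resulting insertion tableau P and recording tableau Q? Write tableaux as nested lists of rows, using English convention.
Insert each entry of the permutation into P by Schensted row insertion, recording in Q the position of each new cell.

After inserting 2: P = [[2]].
After inserting 7: P = [[2, 7]].
After inserting 1: P = [[1, 7], [2]].
After inserting 6: P = [[1, 6], [2, 7]].
After inserting 5: P = [[1, 5], [2, 6], [7]].
After inserting 4: P = [[1, 4], [2, 5], [6], [7]].
After inserting 3: P = [[1, 3], [2, 4], [5], [6], [7]].

So P = [[1, 3], [2, 4], [5], [6], [7]], Q = [[1, 2], [3, 4], [5], [6], [7]].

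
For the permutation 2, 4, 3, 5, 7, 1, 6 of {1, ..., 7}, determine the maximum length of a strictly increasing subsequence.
4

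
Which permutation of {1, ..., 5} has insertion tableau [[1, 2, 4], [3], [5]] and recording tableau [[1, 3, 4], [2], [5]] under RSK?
5 1 3 4 2

Reverse the RSK construction: for i from n down to 1, find the cell of Q containing i, remove the entry at that cell from P, and reverse-bump it up through P; the value ejected from row 1 is w(i).

Step i=5: Q has 5 at row 3, column 1; remove 5 from row 3 of P and reverse-bump: 5 enters row 2 and ejects 3; 3 enters row 1 and ejects 2. So w(5) = 2. P is now [[1, 3, 4], [5]].
Step i=4: Q has 4 at row 1, column 3; remove that cell from P, ejecting 4. So w(4) = 4. P is now [[1, 3], [5]].
Step i=3: Q has 3 at row 1, column 2; remove that cell from P, ejecting 3. So w(3) = 3. P is now [[1], [5]].
Step i=2: Q has 2 at row 2, column 1; remove 5 from row 2 of P and reverse-bump: 5 enters row 1 and ejects 1. So w(2) = 1. P is now [[5]].
Step i=1: Q has 1 at row 1, column 1; remove that cell from P, ejecting 5. So w(1) = 5. P is now [].

So w = 5 1 3 4 2.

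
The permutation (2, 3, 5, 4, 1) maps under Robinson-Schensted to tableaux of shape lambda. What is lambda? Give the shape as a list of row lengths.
[3, 1, 1]

Row-insert each entry into an empty tableau.

After inserting 2: P = [[2]].
After inserting 3: P = [[2, 3]].
After inserting 5: P = [[2, 3, 5]].
After inserting 4: P = [[2, 3, 4], [5]].
After inserting 1: P = [[1, 3, 4], [2], [5]].

The final insertion tableau P = [[1, 3, 4], [2], [5]] has shape [3, 1, 1].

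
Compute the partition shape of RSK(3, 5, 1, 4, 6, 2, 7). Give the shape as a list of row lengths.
RSK row insertion gives P = [[1, 2, 6, 7], [3, 4], [5]], which has shape [4, 2, 1].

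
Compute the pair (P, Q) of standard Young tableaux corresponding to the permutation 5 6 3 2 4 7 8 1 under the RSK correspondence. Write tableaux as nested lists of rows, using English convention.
Insert each entry of the permutation into P by Schensted row insertion, recording in Q the position of each new cell.

Insert 5: appended to row 1. P = [[5]].
Insert 6: appended to row 1. P = [[5, 6]].
Insert 3: 3 bumps 5 from row 1; 5 starts row 2. P = [[3, 6], [5]].
Insert 2: 2 bumps 3 from row 1; 3 bumps 5 from row 2; 5 starts row 3. P = [[2, 6], [3], [5]].
Insert 4: 4 bumps 6 from row 1; 6 appends to row 2. P = [[2, 4], [3, 6], [5]].
Insert 7: appended to row 1. P = [[2, 4, 7], [3, 6], [5]].
Insert 8: appended to row 1. P = [[2, 4, 7, 8], [3, 6], [5]].
Insert 1: 1 bumps 2 from row 1; 2 bumps 3 from row 2; 3 bumps 5 from row 3; 5 starts row 4. P = [[1, 4, 7, 8], [2, 6], [3], [5]].

So P = [[1, 4, 7, 8], [2, 6], [3], [5]], Q = [[1, 2, 6, 7], [3, 5], [4], [8]].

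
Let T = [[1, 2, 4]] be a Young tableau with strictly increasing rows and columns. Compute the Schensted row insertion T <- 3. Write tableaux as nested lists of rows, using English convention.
[[1, 2, 3], [4]]

In row 1, 3 replaces 4 (the leftmost entry greater than 3); 4 is bumped to row 2. 4 starts a new row 2. The new tableau is [[1, 2, 3], [4]].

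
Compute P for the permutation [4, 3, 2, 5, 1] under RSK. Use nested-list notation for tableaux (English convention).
Insert 4: appended to row 1. P = [[4]].
Insert 3: 3 bumps 4 from row 1; 4 starts row 2. P = [[3], [4]].
Insert 2: 2 bumps 3 from row 1; 3 bumps 4 from row 2; 4 starts row 3. P = [[2], [3], [4]].
Insert 5: appended to row 1. P = [[2, 5], [3], [4]].
Insert 1: 1 bumps 2 from row 1; 2 bumps 3 from row 2; 3 bumps 4 from row 3; 4 starts row 4. P = [[1, 5], [2], [3], [4]].

So P = [[1, 5], [2], [3], [4]].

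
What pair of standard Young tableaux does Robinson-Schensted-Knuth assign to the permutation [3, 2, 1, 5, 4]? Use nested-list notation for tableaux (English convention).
P = [[1, 4], [2, 5], [3]], Q = [[1, 4], [2, 5], [3]]

Insert each entry of the permutation into P by Schensted row insertion, recording in Q the position of each new cell.

Insert 3: appended to row 1. P = [[3]], Q = [[1]].
Insert 2: 2 bumps 3 from row 1; 3 starts row 2. P = [[2], [3]], Q = [[1], [2]].
Insert 1: 1 bumps 2 from row 1; 2 bumps 3 from row 2; 3 starts row 3. P = [[1], [2], [3]], Q = [[1], [2], [3]].
Insert 5: appended to row 1. P = [[1, 5], [2], [3]], Q = [[1, 4], [2], [3]].
Insert 4: 4 bumps 5 from row 1; 5 appends to row 2. P = [[1, 4], [2, 5], [3]], Q = [[1, 4], [2, 5], [3]].

So P = [[1, 4], [2, 5], [3]], Q = [[1, 4], [2, 5], [3]].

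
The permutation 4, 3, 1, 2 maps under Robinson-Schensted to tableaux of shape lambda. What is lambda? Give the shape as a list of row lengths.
[2, 1, 1]

RSK row insertion gives P = [[1, 2], [3], [4]], which has shape [2, 1, 1].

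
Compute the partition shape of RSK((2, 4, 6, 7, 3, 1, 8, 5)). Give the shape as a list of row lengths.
RSK row insertion gives P = [[1, 3, 5, 7, 8], [2, 6], [4]], which has shape [5, 2, 1].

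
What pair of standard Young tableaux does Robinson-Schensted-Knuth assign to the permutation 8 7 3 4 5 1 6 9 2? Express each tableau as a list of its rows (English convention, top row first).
P = [[1, 2, 5, 6, 9], [3, 4], [7], [8]], Q = [[1, 4, 5, 7, 8], [2, 9], [3], [6]]

Insert each entry of the permutation into P by Schensted row insertion, recording in Q the position of each new cell.

After inserting 8: P = [[8]].
After inserting 7: P = [[7], [8]].
After inserting 3: P = [[3], [7], [8]].
After inserting 4: P = [[3, 4], [7], [8]].
After inserting 5: P = [[3, 4, 5], [7], [8]].
After inserting 1: P = [[1, 4, 5], [3], [7], [8]].
After inserting 6: P = [[1, 4, 5, 6], [3], [7], [8]].
After inserting 9: P = [[1, 4, 5, 6, 9], [3], [7], [8]].
After inserting 2: P = [[1, 2, 5, 6, 9], [3, 4], [7], [8]].

So P = [[1, 2, 5, 6, 9], [3, 4], [7], [8]], Q = [[1, 4, 5, 7, 8], [2, 9], [3], [6]].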